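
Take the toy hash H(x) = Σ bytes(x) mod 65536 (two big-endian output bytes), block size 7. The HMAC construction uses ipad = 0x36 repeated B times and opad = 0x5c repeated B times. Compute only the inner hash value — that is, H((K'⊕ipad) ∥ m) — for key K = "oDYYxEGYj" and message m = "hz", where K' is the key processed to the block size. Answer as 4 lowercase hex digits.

023f

Key "oDYYxEGYj" = 6f 44 59 59 78 45 47 59 6a is 9 bytes > B = 7, so hash it first: H(key) = 03 2c, then zero-pad to 7 bytes: K' = 03 2c 00 00 00 00 00.
K' ⊕ ipad = 35 1a 36 36 36 36 36.
Inner input = 35 1a 36 36 36 36 36 ∥ 68 7a.
Inner hash: sum = 53+26+54+54+54+54+54+104+122 = 575 → 02 3f.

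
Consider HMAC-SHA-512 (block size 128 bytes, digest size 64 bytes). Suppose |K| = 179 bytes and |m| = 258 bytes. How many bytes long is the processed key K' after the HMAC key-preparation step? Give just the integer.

Key is 179 > 128 bytes, so it is hashed to 64 bytes then zero-padded to 128: |K'| = 128.

128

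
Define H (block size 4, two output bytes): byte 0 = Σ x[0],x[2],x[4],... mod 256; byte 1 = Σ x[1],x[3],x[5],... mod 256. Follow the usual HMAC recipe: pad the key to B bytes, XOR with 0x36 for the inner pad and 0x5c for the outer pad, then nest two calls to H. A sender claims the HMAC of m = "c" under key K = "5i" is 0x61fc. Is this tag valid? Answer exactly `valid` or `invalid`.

Key "5i" = 35 69 is 2 bytes ≤ B = 4; zero-pad to 4 bytes: K' = 35 69 00 00.
K' ⊕ ipad = 03 5f 36 36; K' ⊕ opad = 69 35 5c 5c.
Inner hash: even-index sum = 156 mod 256 = 156; odd-index sum = 149 mod 256 = 149 → 9c 95.
Outer hash (recomputed tag): even-index sum = 353 mod 256 = 97; odd-index sum = 294 mod 256 = 38 → 61 26.
Recomputed tag = 6126; claimed = 61fc → mismatch.

invalid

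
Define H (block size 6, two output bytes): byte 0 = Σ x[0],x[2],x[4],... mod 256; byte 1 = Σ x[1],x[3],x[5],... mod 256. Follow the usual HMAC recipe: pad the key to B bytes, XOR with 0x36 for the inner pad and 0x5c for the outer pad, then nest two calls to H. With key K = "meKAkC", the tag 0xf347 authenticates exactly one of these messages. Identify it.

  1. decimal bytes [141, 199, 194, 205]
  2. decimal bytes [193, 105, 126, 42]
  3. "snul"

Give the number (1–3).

Key "meKAkC" = 6d 65 4b 41 6b 43 is exactly B = 6 bytes: K' = 6d 65 4b 41 6b 43.
K' ⊕ ipad = 5b 53 7d 77 5d 75; K' ⊕ opad = 31 39 17 1d 37 1f.
m1: inner = H(5b 53 7d 77 5d 75 8d c7 c2 cd) = 84 d3; tag = H(31 39 17 1d 37 1f 84 d3) = 0348
m2: inner = H(5b 53 7d 77 5d 75 c1 69 7e 2a) = 74 d2; tag = H(31 39 17 1d 37 1f 74 d2) = f347 ← matches
m3: inner = H(5b 53 7d 77 5d 75 73 6e 75 6c) = 1d 19; tag = H(31 39 17 1d 37 1f 1d 19) = 9c8e

2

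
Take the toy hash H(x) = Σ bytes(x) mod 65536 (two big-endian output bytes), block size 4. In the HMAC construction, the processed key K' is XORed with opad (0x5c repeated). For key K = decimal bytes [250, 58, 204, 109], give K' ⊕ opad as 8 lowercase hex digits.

Key decimal bytes [250, 58, 204, 109] = fa 3a cc 6d is exactly B = 4 bytes: K' = fa 3a cc 6d.
XOR each byte with 0x5c: fa⊕5c=a6, 3a⊕5c=66, cc⊕5c=90, 6d⊕5c=31.

a6669031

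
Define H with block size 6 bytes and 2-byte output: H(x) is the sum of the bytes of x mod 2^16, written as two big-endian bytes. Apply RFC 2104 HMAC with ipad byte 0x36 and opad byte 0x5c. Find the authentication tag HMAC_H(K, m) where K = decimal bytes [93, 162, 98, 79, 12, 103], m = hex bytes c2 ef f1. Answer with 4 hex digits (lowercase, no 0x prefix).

02d8

Key decimal bytes [93, 162, 98, 79, 12, 103] = 5d a2 62 4f 0c 67 is exactly B = 6 bytes: K' = 5d a2 62 4f 0c 67.
K' ⊕ ipad = 6b 94 54 79 3a 51.  K' ⊕ opad = 01 fe 3e 13 50 3b.
Inner input = (K'⊕ipad) ∥ m = 6b 94 54 79 3a 51 ∥ c2 ef f1.
Inner hash: sum = 107+148+84+121+58+81+194+239+241 = 1273 → 04 f9.
Outer input = (K'⊕opad) ∥ inner = 01 fe 3e 13 50 3b ∥ 04 f9.
Outer hash (tag): sum = 1+254+62+19+80+59+4+249 = 728 → 02 d8.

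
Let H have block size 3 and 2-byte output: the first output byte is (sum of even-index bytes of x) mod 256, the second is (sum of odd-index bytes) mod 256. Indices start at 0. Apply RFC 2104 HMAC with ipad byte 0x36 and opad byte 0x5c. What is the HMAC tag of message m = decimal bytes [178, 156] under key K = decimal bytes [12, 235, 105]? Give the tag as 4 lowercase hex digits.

14ec

Key decimal bytes [12, 235, 105] = 0c eb 69 is exactly B = 3 bytes: K' = 0c eb 69.
K' ⊕ ipad = 3a dd 5f.  K' ⊕ opad = 50 b7 35.
Inner input = (K'⊕ipad) ∥ m = 3a dd 5f ∥ b2 9c.
Inner hash: even-index sum = 309 mod 256 = 53; odd-index sum = 399 mod 256 = 143 → 35 8f.
Outer input = (K'⊕opad) ∥ inner = 50 b7 35 ∥ 35 8f.
Outer hash (tag): even-index sum = 276 mod 256 = 20; odd-index sum = 236 mod 256 = 236 → 14 ec.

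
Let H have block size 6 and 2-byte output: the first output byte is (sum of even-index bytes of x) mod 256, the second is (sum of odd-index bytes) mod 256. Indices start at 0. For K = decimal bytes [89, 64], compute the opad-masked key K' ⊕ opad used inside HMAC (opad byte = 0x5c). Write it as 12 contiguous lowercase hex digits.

051c5c5c5c5c

Key decimal bytes [89, 64] = 59 40 is 2 bytes ≤ B = 6; zero-pad to 6 bytes: K' = 59 40 00 00 00 00.
XOR each byte with 0x5c: 59⊕5c=05, 40⊕5c=1c, 00⊕5c=5c, 00⊕5c=5c, 00⊕5c=5c, 00⊕5c=5c.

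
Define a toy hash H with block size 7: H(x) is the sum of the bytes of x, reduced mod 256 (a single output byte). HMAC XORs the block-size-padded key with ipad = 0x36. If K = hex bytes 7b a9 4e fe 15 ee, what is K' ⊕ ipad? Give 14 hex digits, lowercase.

4d9f78c823d836

Key hex bytes 7b a9 4e fe 15 ee is 6 bytes ≤ B = 7; zero-pad to 7 bytes: K' = 7b a9 4e fe 15 ee 00.
XOR each byte with 0x36: 7b⊕36=4d, a9⊕36=9f, 4e⊕36=78, fe⊕36=c8, 15⊕36=23, ee⊕36=d8, 00⊕36=36.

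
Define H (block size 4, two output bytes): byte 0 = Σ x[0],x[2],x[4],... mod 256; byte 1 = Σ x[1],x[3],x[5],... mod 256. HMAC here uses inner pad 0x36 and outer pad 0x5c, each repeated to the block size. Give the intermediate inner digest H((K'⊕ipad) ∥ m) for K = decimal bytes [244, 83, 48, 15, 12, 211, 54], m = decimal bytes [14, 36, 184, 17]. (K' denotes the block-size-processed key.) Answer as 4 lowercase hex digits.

4c6e

Key decimal bytes [244, 83, 48, 15, 12, 211, 54] = f4 53 30 0f 0c d3 36 is 7 bytes > B = 4, so hash it first: H(key) = 66 35, then zero-pad to 4 bytes: K' = 66 35 00 00.
K' ⊕ ipad = 50 03 36 36.
Inner input = 50 03 36 36 ∥ 0e 24 b8 11.
Inner hash: even-index sum = 332 mod 256 = 76; odd-index sum = 110 mod 256 = 110 → 4c 6e.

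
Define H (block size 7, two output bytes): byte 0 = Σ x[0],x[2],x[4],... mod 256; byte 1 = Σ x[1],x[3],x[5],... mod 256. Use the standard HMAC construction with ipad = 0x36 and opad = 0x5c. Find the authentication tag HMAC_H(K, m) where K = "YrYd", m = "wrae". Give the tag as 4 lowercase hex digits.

Key "YrYd" = 59 72 59 64 is 4 bytes ≤ B = 7; zero-pad to 7 bytes: K' = 59 72 59 64 00 00 00.
K' ⊕ ipad = 6f 44 6f 52 36 36 36.  K' ⊕ opad = 05 2e 05 38 5c 5c 5c.
Inner input = (K'⊕ipad) ∥ m = 6f 44 6f 52 36 36 36 ∥ 77 72 61 65.
Inner hash: even-index sum = 545 mod 256 = 33; odd-index sum = 420 mod 256 = 164 → 21 a4.
Outer input = (K'⊕opad) ∥ inner = 05 2e 05 38 5c 5c 5c ∥ 21 a4.
Outer hash (tag): even-index sum = 358 mod 256 = 102; odd-index sum = 227 mod 256 = 227 → 66 e3.

66e3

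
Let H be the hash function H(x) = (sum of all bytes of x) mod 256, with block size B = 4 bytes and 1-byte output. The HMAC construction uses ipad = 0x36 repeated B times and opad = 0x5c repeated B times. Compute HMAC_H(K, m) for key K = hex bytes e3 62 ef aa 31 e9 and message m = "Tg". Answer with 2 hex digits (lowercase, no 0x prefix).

Key hex bytes e3 62 ef aa 31 e9 is 6 bytes > B = 4, so hash it first: H(key) = f8, then zero-pad to 4 bytes: K' = f8 00 00 00.
K' ⊕ ipad = ce 36 36 36.  K' ⊕ opad = a4 5c 5c 5c.
Inner input = (K'⊕ipad) ∥ m = ce 36 36 36 ∥ 54 67.
Inner hash: sum = 206+54+54+54+84+103 = 555; mod 256 = 43 → 2b.
Outer input = (K'⊕opad) ∥ inner = a4 5c 5c 5c ∥ 2b.
Outer hash (tag): sum = 164+92+92+92+43 = 483; mod 256 = 227 → e3.

e3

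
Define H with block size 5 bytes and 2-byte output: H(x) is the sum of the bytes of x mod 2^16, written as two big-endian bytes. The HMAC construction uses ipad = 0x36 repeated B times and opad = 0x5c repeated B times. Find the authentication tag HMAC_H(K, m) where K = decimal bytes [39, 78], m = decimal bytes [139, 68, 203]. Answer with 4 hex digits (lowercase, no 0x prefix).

Key decimal bytes [39, 78] = 27 4e is 2 bytes ≤ B = 5; zero-pad to 5 bytes: K' = 27 4e 00 00 00.
K' ⊕ ipad = 11 78 36 36 36.  K' ⊕ opad = 7b 12 5c 5c 5c.
Inner input = (K'⊕ipad) ∥ m = 11 78 36 36 36 ∥ 8b 44 cb.
Inner hash: sum = 17+120+54+54+54+139+68+203 = 709 → 02 c5.
Outer input = (K'⊕opad) ∥ inner = 7b 12 5c 5c 5c ∥ 02 c5.
Outer hash (tag): sum = 123+18+92+92+92+2+197 = 616 → 02 68.

0268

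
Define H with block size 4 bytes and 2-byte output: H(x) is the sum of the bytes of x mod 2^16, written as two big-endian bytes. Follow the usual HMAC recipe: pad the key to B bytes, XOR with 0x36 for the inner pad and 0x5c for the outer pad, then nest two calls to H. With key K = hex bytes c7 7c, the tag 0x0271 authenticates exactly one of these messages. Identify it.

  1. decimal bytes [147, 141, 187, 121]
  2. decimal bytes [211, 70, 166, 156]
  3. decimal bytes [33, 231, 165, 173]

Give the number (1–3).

1

Key hex bytes c7 7c is 2 bytes ≤ B = 4; zero-pad to 4 bytes: K' = c7 7c 00 00.
K' ⊕ ipad = f1 4a 36 36; K' ⊕ opad = 9b 20 5c 5c.
m1: inner = H(f1 4a 36 36 93 8d bb 79) = 03 fb; tag = H(9b 20 5c 5c 03 fb) = 0271 ← matches
m2: inner = H(f1 4a 36 36 d3 46 a6 9c) = 04 02; tag = H(9b 20 5c 5c 04 02) = 0179
m3: inner = H(f1 4a 36 36 21 e7 a5 ad) = 04 01; tag = H(9b 20 5c 5c 04 01) = 0178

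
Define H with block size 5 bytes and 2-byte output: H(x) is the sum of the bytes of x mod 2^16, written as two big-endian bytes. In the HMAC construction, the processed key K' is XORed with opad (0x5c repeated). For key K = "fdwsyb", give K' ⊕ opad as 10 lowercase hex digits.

Key "fdwsyb" = 66 64 77 73 79 62 is 6 bytes > B = 5, so hash it first: H(key) = 02 8f, then zero-pad to 5 bytes: K' = 02 8f 00 00 00.
XOR each byte with 0x5c: 02⊕5c=5e, 8f⊕5c=d3, 00⊕5c=5c, 00⊕5c=5c, 00⊕5c=5c.

5ed35c5c5c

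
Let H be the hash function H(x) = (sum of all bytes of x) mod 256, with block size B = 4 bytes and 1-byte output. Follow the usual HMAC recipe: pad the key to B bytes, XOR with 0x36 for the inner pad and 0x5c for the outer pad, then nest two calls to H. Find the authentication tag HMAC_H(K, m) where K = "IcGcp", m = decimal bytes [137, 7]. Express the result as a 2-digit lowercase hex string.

Key "IcGcp" = 49 63 47 63 70 is 5 bytes > B = 4, so hash it first: H(key) = c6, then zero-pad to 4 bytes: K' = c6 00 00 00.
K' ⊕ ipad = f0 36 36 36.  K' ⊕ opad = 9a 5c 5c 5c.
Inner input = (K'⊕ipad) ∥ m = f0 36 36 36 ∥ 89 07.
Inner hash: sum = 240+54+54+54+137+7 = 546; mod 256 = 34 → 22.
Outer input = (K'⊕opad) ∥ inner = 9a 5c 5c 5c ∥ 22.
Outer hash (tag): sum = 154+92+92+92+34 = 464; mod 256 = 208 → d0.

d0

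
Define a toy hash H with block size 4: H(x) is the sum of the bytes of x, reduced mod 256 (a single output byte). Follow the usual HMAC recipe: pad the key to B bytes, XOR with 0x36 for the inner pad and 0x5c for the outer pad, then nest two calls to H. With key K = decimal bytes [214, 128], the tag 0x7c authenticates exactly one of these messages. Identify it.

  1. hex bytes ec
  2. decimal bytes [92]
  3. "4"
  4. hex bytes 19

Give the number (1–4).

Key decimal bytes [214, 128] = d6 80 is 2 bytes ≤ B = 4; zero-pad to 4 bytes: K' = d6 80 00 00.
K' ⊕ ipad = e0 b6 36 36; K' ⊕ opad = 8a dc 5c 5c.
m1: inner = H(e0 b6 36 36 ec) = ee; tag = H(8a dc 5c 5c ee) = 0c
m2: inner = H(e0 b6 36 36 5c) = 5e; tag = H(8a dc 5c 5c 5e) = 7c ← matches
m3: inner = H(e0 b6 36 36 34) = 36; tag = H(8a dc 5c 5c 36) = 54
m4: inner = H(e0 b6 36 36 19) = 1b; tag = H(8a dc 5c 5c 1b) = 39

2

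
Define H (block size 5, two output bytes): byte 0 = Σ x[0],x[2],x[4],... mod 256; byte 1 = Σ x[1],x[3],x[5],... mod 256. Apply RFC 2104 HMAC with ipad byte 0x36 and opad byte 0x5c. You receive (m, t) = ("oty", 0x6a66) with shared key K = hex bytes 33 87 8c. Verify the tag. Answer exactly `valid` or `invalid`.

invalid

Key hex bytes 33 87 8c is 3 bytes ≤ B = 5; zero-pad to 5 bytes: K' = 33 87 8c 00 00.
K' ⊕ ipad = 05 b1 ba 36 36; K' ⊕ opad = 6f db d0 5c 5c.
Inner hash: even-index sum = 361 mod 256 = 105; odd-index sum = 463 mod 256 = 207 → 69 cf.
Outer hash (recomputed tag): even-index sum = 618 mod 256 = 106; odd-index sum = 416 mod 256 = 160 → 6a a0.
Recomputed tag = 6aa0; claimed = 6a66 → mismatch.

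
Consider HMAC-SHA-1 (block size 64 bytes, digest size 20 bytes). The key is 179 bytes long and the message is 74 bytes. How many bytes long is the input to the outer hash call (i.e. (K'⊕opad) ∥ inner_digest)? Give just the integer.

84

Key is 179 > 64 bytes, so it is hashed to 20 bytes then zero-padded to 64: |K'| = 64.
Outer input = (K'⊕opad) ∥ H(inner) → 64 + 20 = 84 bytes.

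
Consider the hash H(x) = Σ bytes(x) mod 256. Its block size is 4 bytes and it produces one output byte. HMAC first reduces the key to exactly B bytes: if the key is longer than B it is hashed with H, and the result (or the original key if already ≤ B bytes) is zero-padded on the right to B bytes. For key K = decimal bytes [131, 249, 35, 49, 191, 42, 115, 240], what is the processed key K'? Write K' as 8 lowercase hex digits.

1c000000

|K| = 8 > B = 4, so first hash the key.
H(K): sum = 131+249+35+49+191+42+115+240 = 1052; mod 256 = 28 → 1c.
Zero-pad H(K) = 1c to 4 bytes: K' = 1c 00 00 00.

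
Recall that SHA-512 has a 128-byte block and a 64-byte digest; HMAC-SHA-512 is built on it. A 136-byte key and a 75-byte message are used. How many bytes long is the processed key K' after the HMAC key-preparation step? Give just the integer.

Key is 136 > 128 bytes, so it is hashed to 64 bytes then zero-padded to 128: |K'| = 128.

128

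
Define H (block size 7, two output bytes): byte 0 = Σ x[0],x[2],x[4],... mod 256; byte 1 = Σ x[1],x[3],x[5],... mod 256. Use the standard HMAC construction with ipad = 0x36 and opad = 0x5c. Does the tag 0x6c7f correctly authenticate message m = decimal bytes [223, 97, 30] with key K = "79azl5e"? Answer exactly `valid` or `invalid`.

Key "79azl5e" = 37 39 61 7a 6c 35 65 is exactly B = 7 bytes: K' = 37 39 61 7a 6c 35 65.
K' ⊕ ipad = 01 0f 57 4c 5a 03 53; K' ⊕ opad = 6b 65 3d 26 30 69 39.
Inner hash: even-index sum = 358 mod 256 = 102; odd-index sum = 347 mod 256 = 91 → 66 5b.
Outer hash (recomputed tag): even-index sum = 364 mod 256 = 108; odd-index sum = 346 mod 256 = 90 → 6c 5a.
Recomputed tag = 6c5a; claimed = 6c7f → mismatch.

invalid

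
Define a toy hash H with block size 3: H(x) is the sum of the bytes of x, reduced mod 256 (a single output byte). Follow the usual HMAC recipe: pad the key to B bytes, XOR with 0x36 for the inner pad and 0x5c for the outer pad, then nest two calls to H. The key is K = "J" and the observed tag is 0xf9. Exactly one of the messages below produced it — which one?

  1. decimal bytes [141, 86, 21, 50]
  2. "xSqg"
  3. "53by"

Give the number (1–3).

Key "J" = 4a is 1 byte ≤ B = 3; zero-pad to 3 bytes: K' = 4a 00 00.
K' ⊕ ipad = 7c 36 36; K' ⊕ opad = 16 5c 5c.
m1: inner = H(7c 36 36 8d 56 15 32) = 12; tag = H(16 5c 5c 12) = e0
m2: inner = H(7c 36 36 78 53 71 67) = 8b; tag = H(16 5c 5c 8b) = 59
m3: inner = H(7c 36 36 35 33 62 79) = 2b; tag = H(16 5c 5c 2b) = f9 ← matches

3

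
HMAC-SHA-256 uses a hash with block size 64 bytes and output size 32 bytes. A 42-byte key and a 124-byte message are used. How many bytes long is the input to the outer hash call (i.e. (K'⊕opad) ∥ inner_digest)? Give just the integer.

Key is 42 ≤ 64 bytes, zero-padded: |K'| = 64.
Outer input = (K'⊕opad) ∥ H(inner) → 64 + 32 = 96 bytes.

96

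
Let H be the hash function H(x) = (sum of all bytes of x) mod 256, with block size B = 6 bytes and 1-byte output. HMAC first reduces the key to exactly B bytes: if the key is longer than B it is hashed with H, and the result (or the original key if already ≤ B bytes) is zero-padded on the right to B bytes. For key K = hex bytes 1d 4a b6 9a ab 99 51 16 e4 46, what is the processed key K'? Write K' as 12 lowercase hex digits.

8c0000000000

|K| = 10 > B = 6, so first hash the key.
H(K): sum = 29+74+182+154+171+153+81+22+228+70 = 1164; mod 256 = 140 → 8c.
Zero-pad H(K) = 8c to 6 bytes: K' = 8c 00 00 00 00 00.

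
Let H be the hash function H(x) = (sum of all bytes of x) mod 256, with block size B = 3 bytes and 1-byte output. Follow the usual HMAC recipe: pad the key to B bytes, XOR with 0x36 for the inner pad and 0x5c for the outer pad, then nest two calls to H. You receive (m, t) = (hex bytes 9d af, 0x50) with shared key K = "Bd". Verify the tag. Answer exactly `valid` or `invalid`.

invalid

Key "Bd" = 42 64 is 2 bytes ≤ B = 3; zero-pad to 3 bytes: K' = 42 64 00.
K' ⊕ ipad = 74 52 36; K' ⊕ opad = 1e 38 5c.
Inner hash: sum = 116+82+54+157+175 = 584; mod 256 = 72 → 48.
Outer hash (recomputed tag): sum = 30+56+92+72 = 250 → fa.
Recomputed tag = fa; claimed = 50 → mismatch.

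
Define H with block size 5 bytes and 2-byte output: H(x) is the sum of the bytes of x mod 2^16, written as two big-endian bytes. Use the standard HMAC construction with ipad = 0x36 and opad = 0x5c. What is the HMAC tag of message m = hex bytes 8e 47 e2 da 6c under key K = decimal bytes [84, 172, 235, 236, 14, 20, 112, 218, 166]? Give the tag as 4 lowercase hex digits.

Key decimal bytes [84, 172, 235, 236, 14, 20, 112, 218, 166] = 54 ac eb ec 0e 14 70 da a6 is 9 bytes > B = 5, so hash it first: H(key) = 04 e9, then zero-pad to 5 bytes: K' = 04 e9 00 00 00.
K' ⊕ ipad = 32 df 36 36 36.  K' ⊕ opad = 58 b5 5c 5c 5c.
Inner input = (K'⊕ipad) ∥ m = 32 df 36 36 36 ∥ 8e 47 e2 da 6c.
Inner hash: sum = 50+223+54+54+54+142+71+226+218+108 = 1200 → 04 b0.
Outer input = (K'⊕opad) ∥ inner = 58 b5 5c 5c 5c ∥ 04 b0.
Outer hash (tag): sum = 88+181+92+92+92+4+176 = 725 → 02 d5.

02d5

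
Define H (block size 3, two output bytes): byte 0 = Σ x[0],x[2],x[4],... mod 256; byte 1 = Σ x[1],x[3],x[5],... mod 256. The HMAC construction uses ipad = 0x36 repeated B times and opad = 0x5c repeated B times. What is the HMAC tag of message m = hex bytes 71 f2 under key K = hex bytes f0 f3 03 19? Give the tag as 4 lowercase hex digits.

Key hex bytes f0 f3 03 19 is 4 bytes > B = 3, so hash it first: H(key) = f3 0c, then zero-pad to 3 bytes: K' = f3 0c 00.
K' ⊕ ipad = c5 3a 36.  K' ⊕ opad = af 50 5c.
Inner input = (K'⊕ipad) ∥ m = c5 3a 36 ∥ 71 f2.
Inner hash: even-index sum = 493 mod 256 = 237; odd-index sum = 171 mod 256 = 171 → ed ab.
Outer input = (K'⊕opad) ∥ inner = af 50 5c ∥ ed ab.
Outer hash (tag): even-index sum = 438 mod 256 = 182; odd-index sum = 317 mod 256 = 61 → b6 3d.

b63d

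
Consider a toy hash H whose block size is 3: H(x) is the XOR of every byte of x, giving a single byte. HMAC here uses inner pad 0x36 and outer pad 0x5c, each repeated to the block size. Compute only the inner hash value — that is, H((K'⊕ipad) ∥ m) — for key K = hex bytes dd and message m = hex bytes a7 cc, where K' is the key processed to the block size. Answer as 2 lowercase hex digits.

80

Key hex bytes dd is 1 byte ≤ B = 3; zero-pad to 3 bytes: K' = dd 00 00.
K' ⊕ ipad = eb 36 36.
Inner input = eb 36 36 ∥ a7 cc.
Inner hash: XOR eb⊕36⊕36⊕a7⊕cc = 80.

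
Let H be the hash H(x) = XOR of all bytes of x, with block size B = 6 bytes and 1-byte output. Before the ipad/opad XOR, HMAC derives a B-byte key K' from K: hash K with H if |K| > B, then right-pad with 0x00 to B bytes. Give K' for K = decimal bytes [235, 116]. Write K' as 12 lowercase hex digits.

Key decimal bytes [235, 116] = eb 74 is 2 bytes ≤ B = 6; zero-pad to 6 bytes: K' = eb 74 00 00 00 00.

eb7400000000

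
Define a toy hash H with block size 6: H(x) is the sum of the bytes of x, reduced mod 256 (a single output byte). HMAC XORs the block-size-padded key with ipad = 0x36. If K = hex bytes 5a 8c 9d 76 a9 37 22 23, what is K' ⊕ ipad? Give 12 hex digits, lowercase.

283636363636

Key hex bytes 5a 8c 9d 76 a9 37 22 23 is 8 bytes > B = 6, so hash it first: H(key) = 1e, then zero-pad to 6 bytes: K' = 1e 00 00 00 00 00.
XOR each byte with 0x36: 1e⊕36=28, 00⊕36=36, 00⊕36=36, 00⊕36=36, 00⊕36=36, 00⊕36=36.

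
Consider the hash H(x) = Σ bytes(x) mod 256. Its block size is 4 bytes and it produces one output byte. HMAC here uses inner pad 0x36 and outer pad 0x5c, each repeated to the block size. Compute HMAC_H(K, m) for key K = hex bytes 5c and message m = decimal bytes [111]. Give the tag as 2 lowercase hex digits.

Key hex bytes 5c is 1 byte ≤ B = 4; zero-pad to 4 bytes: K' = 5c 00 00 00.
K' ⊕ ipad = 6a 36 36 36.  K' ⊕ opad = 00 5c 5c 5c.
Inner input = (K'⊕ipad) ∥ m = 6a 36 36 36 ∥ 6f.
Inner hash: sum = 106+54+54+54+111 = 379; mod 256 = 123 → 7b.
Outer input = (K'⊕opad) ∥ inner = 00 5c 5c 5c ∥ 7b.
Outer hash (tag): sum = 0+92+92+92+123 = 399; mod 256 = 143 → 8f.

8f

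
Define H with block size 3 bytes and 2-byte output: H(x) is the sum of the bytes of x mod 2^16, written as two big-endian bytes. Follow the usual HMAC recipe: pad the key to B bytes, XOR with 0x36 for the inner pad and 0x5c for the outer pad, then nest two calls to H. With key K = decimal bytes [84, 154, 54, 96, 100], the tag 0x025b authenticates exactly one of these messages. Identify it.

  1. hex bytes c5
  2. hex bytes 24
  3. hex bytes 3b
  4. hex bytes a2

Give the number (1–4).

4

Key decimal bytes [84, 154, 54, 96, 100] = 54 9a 36 60 64 is 5 bytes > B = 3, so hash it first: H(key) = 01 e8, then zero-pad to 3 bytes: K' = 01 e8 00.
K' ⊕ ipad = 37 de 36; K' ⊕ opad = 5d b4 5c.
m1: inner = H(37 de 36 c5) = 02 10; tag = H(5d b4 5c 02 10) = 017f
m2: inner = H(37 de 36 24) = 01 6f; tag = H(5d b4 5c 01 6f) = 01dd
m3: inner = H(37 de 36 3b) = 01 86; tag = H(5d b4 5c 01 86) = 01f4
m4: inner = H(37 de 36 a2) = 01 ed; tag = H(5d b4 5c 01 ed) = 025b ← matches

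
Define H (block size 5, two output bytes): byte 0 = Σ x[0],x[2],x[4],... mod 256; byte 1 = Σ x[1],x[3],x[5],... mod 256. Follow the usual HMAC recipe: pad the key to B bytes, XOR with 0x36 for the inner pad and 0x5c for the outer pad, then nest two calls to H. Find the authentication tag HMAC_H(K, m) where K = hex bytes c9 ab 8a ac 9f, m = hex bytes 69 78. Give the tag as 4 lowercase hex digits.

Key hex bytes c9 ab 8a ac 9f is exactly B = 5 bytes: K' = c9 ab 8a ac 9f.
K' ⊕ ipad = ff 9d bc 9a a9.  K' ⊕ opad = 95 f7 d6 f0 c3.
Inner input = (K'⊕ipad) ∥ m = ff 9d bc 9a a9 ∥ 69 78.
Inner hash: even-index sum = 732 mod 256 = 220; odd-index sum = 416 mod 256 = 160 → dc a0.
Outer input = (K'⊕opad) ∥ inner = 95 f7 d6 f0 c3 ∥ dc a0.
Outer hash (tag): even-index sum = 718 mod 256 = 206; odd-index sum = 707 mod 256 = 195 → ce c3.

cec3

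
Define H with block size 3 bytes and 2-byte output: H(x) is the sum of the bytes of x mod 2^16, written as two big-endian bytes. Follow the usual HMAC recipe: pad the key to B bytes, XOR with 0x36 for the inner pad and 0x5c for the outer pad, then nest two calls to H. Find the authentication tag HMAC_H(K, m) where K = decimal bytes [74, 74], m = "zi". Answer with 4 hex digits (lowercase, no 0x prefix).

009b

Key decimal bytes [74, 74] = 4a 4a is 2 bytes ≤ B = 3; zero-pad to 3 bytes: K' = 4a 4a 00.
K' ⊕ ipad = 7c 7c 36.  K' ⊕ opad = 16 16 5c.
Inner input = (K'⊕ipad) ∥ m = 7c 7c 36 ∥ 7a 69.
Inner hash: sum = 124+124+54+122+105 = 529 → 02 11.
Outer input = (K'⊕opad) ∥ inner = 16 16 5c ∥ 02 11.
Outer hash (tag): sum = 22+22+92+2+17 = 155 → 00 9b.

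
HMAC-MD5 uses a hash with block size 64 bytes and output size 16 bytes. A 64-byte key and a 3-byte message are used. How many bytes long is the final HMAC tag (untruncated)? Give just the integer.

The tag is one MD5 digest: 16 bytes.

16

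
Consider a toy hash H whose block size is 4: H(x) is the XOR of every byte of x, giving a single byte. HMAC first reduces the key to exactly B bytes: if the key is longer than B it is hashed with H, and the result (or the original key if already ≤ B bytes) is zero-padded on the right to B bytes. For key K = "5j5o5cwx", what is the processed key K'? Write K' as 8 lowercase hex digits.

|K| = 8 > B = 4, so first hash the key.
H(K): XOR 35⊕6a⊕35⊕6f⊕35⊕63⊕77⊕78 = 5c.
Zero-pad H(K) = 5c to 4 bytes: K' = 5c 00 00 00.

5c000000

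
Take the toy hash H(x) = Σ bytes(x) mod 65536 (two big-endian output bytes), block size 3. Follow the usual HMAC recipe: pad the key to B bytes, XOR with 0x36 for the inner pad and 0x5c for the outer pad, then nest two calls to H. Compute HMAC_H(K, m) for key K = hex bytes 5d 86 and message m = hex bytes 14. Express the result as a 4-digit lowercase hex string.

Key hex bytes 5d 86 is 2 bytes ≤ B = 3; zero-pad to 3 bytes: K' = 5d 86 00.
K' ⊕ ipad = 6b b0 36.  K' ⊕ opad = 01 da 5c.
Inner input = (K'⊕ipad) ∥ m = 6b b0 36 ∥ 14.
Inner hash: sum = 107+176+54+20 = 357 → 01 65.
Outer input = (K'⊕opad) ∥ inner = 01 da 5c ∥ 01 65.
Outer hash (tag): sum = 1+218+92+1+101 = 413 → 01 9d.

019d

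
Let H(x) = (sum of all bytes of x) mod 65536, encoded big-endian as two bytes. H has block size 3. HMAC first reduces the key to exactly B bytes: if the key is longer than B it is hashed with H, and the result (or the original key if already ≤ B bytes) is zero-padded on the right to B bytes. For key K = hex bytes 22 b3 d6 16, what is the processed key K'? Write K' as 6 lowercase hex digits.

|K| = 4 > B = 3, so first hash the key.
H(K): sum = 34+179+214+22 = 449 → 01 c1.
Zero-pad H(K) = 01 c1 to 3 bytes: K' = 01 c1 00.

01c100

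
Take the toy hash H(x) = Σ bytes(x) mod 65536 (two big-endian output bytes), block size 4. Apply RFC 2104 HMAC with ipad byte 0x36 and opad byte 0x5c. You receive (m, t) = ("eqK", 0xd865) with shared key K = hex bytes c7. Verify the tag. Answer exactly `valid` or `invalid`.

Key hex bytes c7 is 1 byte ≤ B = 4; zero-pad to 4 bytes: K' = c7 00 00 00.
K' ⊕ ipad = f1 36 36 36; K' ⊕ opad = 9b 5c 5c 5c.
Inner hash: sum = 241+54+54+54+101+113+75 = 692 → 02 b4.
Outer hash (recomputed tag): sum = 155+92+92+92+2+180 = 613 → 02 65.
Recomputed tag = 0265; claimed = d865 → mismatch.

invalid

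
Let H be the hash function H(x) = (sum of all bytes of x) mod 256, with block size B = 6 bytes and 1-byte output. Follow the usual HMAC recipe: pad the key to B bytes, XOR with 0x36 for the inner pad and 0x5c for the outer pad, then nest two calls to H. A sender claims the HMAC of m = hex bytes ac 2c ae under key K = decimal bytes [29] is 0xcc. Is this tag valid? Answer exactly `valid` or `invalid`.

Key decimal bytes [29] = 1d is 1 byte ≤ B = 6; zero-pad to 6 bytes: K' = 1d 00 00 00 00 00.
K' ⊕ ipad = 2b 36 36 36 36 36; K' ⊕ opad = 41 5c 5c 5c 5c 5c.
Inner hash: sum = 43+54+54+54+54+54+172+44+174 = 703; mod 256 = 191 → bf.
Outer hash (recomputed tag): sum = 65+92+92+92+92+92+191 = 716; mod 256 = 204 → cc.
Recomputed tag = cc; claimed = cc → match.

valid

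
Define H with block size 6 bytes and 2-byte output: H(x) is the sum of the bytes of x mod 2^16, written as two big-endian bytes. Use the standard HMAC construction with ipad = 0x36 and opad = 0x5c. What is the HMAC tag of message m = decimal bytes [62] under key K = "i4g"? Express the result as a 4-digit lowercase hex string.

027f

Key "i4g" = 69 34 67 is 3 bytes ≤ B = 6; zero-pad to 6 bytes: K' = 69 34 67 00 00 00.
K' ⊕ ipad = 5f 02 51 36 36 36.  K' ⊕ opad = 35 68 3b 5c 5c 5c.
Inner input = (K'⊕ipad) ∥ m = 5f 02 51 36 36 36 ∥ 3e.
Inner hash: sum = 95+2+81+54+54+54+62 = 402 → 01 92.
Outer input = (K'⊕opad) ∥ inner = 35 68 3b 5c 5c 5c ∥ 01 92.
Outer hash (tag): sum = 53+104+59+92+92+92+1+146 = 639 → 02 7f.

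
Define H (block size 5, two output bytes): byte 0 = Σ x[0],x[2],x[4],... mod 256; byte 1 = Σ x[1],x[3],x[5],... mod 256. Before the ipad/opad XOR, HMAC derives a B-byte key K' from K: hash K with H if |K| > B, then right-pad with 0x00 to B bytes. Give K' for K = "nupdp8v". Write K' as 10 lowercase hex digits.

c411000000

|K| = 7 > B = 5, so first hash the key.
H(K): even-index sum = 452 mod 256 = 196; odd-index sum = 273 mod 256 = 17 → c4 11.
Zero-pad H(K) = c4 11 to 5 bytes: K' = c4 11 00 00 00.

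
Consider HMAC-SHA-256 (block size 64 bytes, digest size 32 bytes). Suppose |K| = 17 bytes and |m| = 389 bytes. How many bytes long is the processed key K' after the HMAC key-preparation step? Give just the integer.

Key is 17 ≤ 64 bytes, zero-padded: |K'| = 64.

64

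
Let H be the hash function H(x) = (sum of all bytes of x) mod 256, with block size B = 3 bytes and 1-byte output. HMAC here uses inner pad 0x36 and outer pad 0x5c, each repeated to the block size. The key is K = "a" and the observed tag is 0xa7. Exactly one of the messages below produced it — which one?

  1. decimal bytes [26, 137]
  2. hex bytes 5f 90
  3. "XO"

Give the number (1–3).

Key "a" = 61 is 1 byte ≤ B = 3; zero-pad to 3 bytes: K' = 61 00 00.
K' ⊕ ipad = 57 36 36; K' ⊕ opad = 3d 5c 5c.
m1: inner = H(57 36 36 1a 89) = 66; tag = H(3d 5c 5c 66) = 5b
m2: inner = H(57 36 36 5f 90) = b2; tag = H(3d 5c 5c b2) = a7 ← matches
m3: inner = H(57 36 36 58 4f) = 6a; tag = H(3d 5c 5c 6a) = 5f

2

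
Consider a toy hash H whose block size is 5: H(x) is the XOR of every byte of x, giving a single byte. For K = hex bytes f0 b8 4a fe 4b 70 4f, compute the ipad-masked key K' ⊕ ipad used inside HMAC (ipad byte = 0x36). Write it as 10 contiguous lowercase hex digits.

Key hex bytes f0 b8 4a fe 4b 70 4f is 7 bytes > B = 5, so hash it first: H(key) = 88, then zero-pad to 5 bytes: K' = 88 00 00 00 00.
XOR each byte with 0x36: 88⊕36=be, 00⊕36=36, 00⊕36=36, 00⊕36=36, 00⊕36=36.

be36363636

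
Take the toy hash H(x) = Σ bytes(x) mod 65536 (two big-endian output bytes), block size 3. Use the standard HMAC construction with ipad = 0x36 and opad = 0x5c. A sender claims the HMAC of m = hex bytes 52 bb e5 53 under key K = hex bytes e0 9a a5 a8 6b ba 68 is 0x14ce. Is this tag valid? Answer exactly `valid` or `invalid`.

Key hex bytes e0 9a a5 a8 6b ba 68 is 7 bytes > B = 3, so hash it first: H(key) = 04 54, then zero-pad to 3 bytes: K' = 04 54 00.
K' ⊕ ipad = 32 62 36; K' ⊕ opad = 58 08 5c.
Inner hash: sum = 50+98+54+82+187+229+83 = 783 → 03 0f.
Outer hash (recomputed tag): sum = 88+8+92+3+15 = 206 → 00 ce.
Recomputed tag = 00ce; claimed = 14ce → mismatch.

invalid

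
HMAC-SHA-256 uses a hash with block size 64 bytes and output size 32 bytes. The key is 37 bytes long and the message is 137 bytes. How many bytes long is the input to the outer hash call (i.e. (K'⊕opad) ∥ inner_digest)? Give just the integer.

Key is 37 ≤ 64 bytes, zero-padded: |K'| = 64.
Outer input = (K'⊕opad) ∥ H(inner) → 64 + 32 = 96 bytes.

96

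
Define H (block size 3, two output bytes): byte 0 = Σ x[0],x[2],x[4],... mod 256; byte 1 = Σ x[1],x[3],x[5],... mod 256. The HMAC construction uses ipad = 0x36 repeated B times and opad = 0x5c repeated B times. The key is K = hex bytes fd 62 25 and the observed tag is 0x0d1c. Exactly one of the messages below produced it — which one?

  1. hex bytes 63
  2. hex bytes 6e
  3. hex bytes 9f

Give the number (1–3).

3

Key hex bytes fd 62 25 is exactly B = 3 bytes: K' = fd 62 25.
K' ⊕ ipad = cb 54 13; K' ⊕ opad = a1 3e 79.
m1: inner = H(cb 54 13 63) = de b7; tag = H(a1 3e 79 de b7) = d11c
m2: inner = H(cb 54 13 6e) = de c2; tag = H(a1 3e 79 de c2) = dc1c
m3: inner = H(cb 54 13 9f) = de f3; tag = H(a1 3e 79 de f3) = 0d1c ← matches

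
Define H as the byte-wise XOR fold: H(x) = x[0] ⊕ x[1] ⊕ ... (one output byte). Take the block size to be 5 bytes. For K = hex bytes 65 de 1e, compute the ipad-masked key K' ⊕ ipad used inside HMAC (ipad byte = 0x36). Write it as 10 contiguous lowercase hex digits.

53e8283636

Key hex bytes 65 de 1e is 3 bytes ≤ B = 5; zero-pad to 5 bytes: K' = 65 de 1e 00 00.
XOR each byte with 0x36: 65⊕36=53, de⊕36=e8, 1e⊕36=28, 00⊕36=36, 00⊕36=36.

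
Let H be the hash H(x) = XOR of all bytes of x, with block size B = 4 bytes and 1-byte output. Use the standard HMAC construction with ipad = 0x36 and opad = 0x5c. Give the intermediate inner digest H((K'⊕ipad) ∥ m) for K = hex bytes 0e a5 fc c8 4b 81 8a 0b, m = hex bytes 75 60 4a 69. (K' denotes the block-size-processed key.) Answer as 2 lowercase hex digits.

e2

Key hex bytes 0e a5 fc c8 4b 81 8a 0b is 8 bytes > B = 4, so hash it first: H(key) = d4, then zero-pad to 4 bytes: K' = d4 00 00 00.
K' ⊕ ipad = e2 36 36 36.
Inner input = e2 36 36 36 ∥ 75 60 4a 69.
Inner hash: XOR e2⊕36⊕36⊕36⊕75⊕60⊕4a⊕69 = e2.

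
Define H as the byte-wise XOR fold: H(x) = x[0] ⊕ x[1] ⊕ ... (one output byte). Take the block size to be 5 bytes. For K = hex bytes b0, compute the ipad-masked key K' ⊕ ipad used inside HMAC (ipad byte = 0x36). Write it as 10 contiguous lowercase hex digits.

8636363636

Key hex bytes b0 is 1 byte ≤ B = 5; zero-pad to 5 bytes: K' = b0 00 00 00 00.
XOR each byte with 0x36: b0⊕36=86, 00⊕36=36, 00⊕36=36, 00⊕36=36, 00⊕36=36.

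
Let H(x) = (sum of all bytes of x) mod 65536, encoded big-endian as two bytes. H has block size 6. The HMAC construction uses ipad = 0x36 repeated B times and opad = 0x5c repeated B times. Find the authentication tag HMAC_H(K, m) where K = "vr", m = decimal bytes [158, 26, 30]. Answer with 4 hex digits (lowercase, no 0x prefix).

01fc

Key "vr" = 76 72 is 2 bytes ≤ B = 6; zero-pad to 6 bytes: K' = 76 72 00 00 00 00.
K' ⊕ ipad = 40 44 36 36 36 36.  K' ⊕ opad = 2a 2e 5c 5c 5c 5c.
Inner input = (K'⊕ipad) ∥ m = 40 44 36 36 36 36 ∥ 9e 1a 1e.
Inner hash: sum = 64+68+54+54+54+54+158+26+30 = 562 → 02 32.
Outer input = (K'⊕opad) ∥ inner = 2a 2e 5c 5c 5c 5c ∥ 02 32.
Outer hash (tag): sum = 42+46+92+92+92+92+2+50 = 508 → 01 fc.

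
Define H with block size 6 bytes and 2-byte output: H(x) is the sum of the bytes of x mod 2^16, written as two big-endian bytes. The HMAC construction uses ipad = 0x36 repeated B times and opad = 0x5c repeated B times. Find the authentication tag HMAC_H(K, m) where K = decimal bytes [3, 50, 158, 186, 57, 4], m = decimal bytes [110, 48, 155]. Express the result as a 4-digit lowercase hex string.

041b

Key decimal bytes [3, 50, 158, 186, 57, 4] = 03 32 9e ba 39 04 is exactly B = 6 bytes: K' = 03 32 9e ba 39 04.
K' ⊕ ipad = 35 04 a8 8c 0f 32.  K' ⊕ opad = 5f 6e c2 e6 65 58.
Inner input = (K'⊕ipad) ∥ m = 35 04 a8 8c 0f 32 ∥ 6e 30 9b.
Inner hash: sum = 53+4+168+140+15+50+110+48+155 = 743 → 02 e7.
Outer input = (K'⊕opad) ∥ inner = 5f 6e c2 e6 65 58 ∥ 02 e7.
Outer hash (tag): sum = 95+110+194+230+101+88+2+231 = 1051 → 04 1b.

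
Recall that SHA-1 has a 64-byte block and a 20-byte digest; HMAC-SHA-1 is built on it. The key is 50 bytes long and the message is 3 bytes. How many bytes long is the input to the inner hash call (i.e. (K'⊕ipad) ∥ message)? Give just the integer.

67

Key is 50 ≤ 64 bytes, zero-padded: |K'| = 64.
Inner input = (K'⊕ipad) ∥ m → 64 + 3 = 67 bytes.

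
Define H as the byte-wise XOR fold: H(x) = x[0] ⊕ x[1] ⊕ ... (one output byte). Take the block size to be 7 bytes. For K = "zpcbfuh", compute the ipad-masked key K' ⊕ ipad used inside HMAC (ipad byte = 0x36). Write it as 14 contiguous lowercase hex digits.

Key "zpcbfuh" = 7a 70 63 62 66 75 68 is exactly B = 7 bytes: K' = 7a 70 63 62 66 75 68.
XOR each byte with 0x36: 7a⊕36=4c, 70⊕36=46, 63⊕36=55, 62⊕36=54, 66⊕36=50, 75⊕36=43, 68⊕36=5e.

4c46555450435e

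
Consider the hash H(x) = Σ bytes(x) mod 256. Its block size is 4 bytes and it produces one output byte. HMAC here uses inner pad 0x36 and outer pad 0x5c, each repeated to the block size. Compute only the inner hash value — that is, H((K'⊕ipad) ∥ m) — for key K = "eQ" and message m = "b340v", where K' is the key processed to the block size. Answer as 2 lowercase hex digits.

Key "eQ" = 65 51 is 2 bytes ≤ B = 4; zero-pad to 4 bytes: K' = 65 51 00 00.
K' ⊕ ipad = 53 67 36 36.
Inner input = 53 67 36 36 ∥ 62 33 34 30 76.
Inner hash: sum = 83+103+54+54+98+51+52+48+118 = 661; mod 256 = 149 → 95.

95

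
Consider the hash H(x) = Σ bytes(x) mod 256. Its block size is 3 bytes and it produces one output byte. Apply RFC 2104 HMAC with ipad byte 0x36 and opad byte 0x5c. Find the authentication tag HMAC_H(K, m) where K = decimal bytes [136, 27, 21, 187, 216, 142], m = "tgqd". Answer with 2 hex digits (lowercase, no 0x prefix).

48

Key decimal bytes [136, 27, 21, 187, 216, 142] = 88 1b 15 bb d8 8e is 6 bytes > B = 3, so hash it first: H(key) = d9, then zero-pad to 3 bytes: K' = d9 00 00.
K' ⊕ ipad = ef 36 36.  K' ⊕ opad = 85 5c 5c.
Inner input = (K'⊕ipad) ∥ m = ef 36 36 ∥ 74 67 71 64.
Inner hash: sum = 239+54+54+116+103+113+100 = 779; mod 256 = 11 → 0b.
Outer input = (K'⊕opad) ∥ inner = 85 5c 5c ∥ 0b.
Outer hash (tag): sum = 133+92+92+11 = 328; mod 256 = 72 → 48.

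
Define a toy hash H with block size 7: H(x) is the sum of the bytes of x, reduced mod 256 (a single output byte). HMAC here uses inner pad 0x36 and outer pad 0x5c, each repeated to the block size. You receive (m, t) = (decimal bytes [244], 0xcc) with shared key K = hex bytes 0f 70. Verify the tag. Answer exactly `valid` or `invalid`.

valid

Key hex bytes 0f 70 is 2 bytes ≤ B = 7; zero-pad to 7 bytes: K' = 0f 70 00 00 00 00 00.
K' ⊕ ipad = 39 46 36 36 36 36 36; K' ⊕ opad = 53 2c 5c 5c 5c 5c 5c.
Inner hash: sum = 57+70+54+54+54+54+54+244 = 641; mod 256 = 129 → 81.
Outer hash (recomputed tag): sum = 83+44+92+92+92+92+92+129 = 716; mod 256 = 204 → cc.
Recomputed tag = cc; claimed = cc → match.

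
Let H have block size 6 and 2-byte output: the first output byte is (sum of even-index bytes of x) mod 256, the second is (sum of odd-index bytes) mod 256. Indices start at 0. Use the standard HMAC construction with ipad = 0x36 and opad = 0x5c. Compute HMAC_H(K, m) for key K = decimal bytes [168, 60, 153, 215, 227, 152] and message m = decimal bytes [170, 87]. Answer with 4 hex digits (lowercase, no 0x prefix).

Key decimal bytes [168, 60, 153, 215, 227, 152] = a8 3c 99 d7 e3 98 is exactly B = 6 bytes: K' = a8 3c 99 d7 e3 98.
K' ⊕ ipad = 9e 0a af e1 d5 ae.  K' ⊕ opad = f4 60 c5 8b bf c4.
Inner input = (K'⊕ipad) ∥ m = 9e 0a af e1 d5 ae ∥ aa 57.
Inner hash: even-index sum = 716 mod 256 = 204; odd-index sum = 496 mod 256 = 240 → cc f0.
Outer input = (K'⊕opad) ∥ inner = f4 60 c5 8b bf c4 ∥ cc f0.
Outer hash (tag): even-index sum = 836 mod 256 = 68; odd-index sum = 671 mod 256 = 159 → 44 9f.

449f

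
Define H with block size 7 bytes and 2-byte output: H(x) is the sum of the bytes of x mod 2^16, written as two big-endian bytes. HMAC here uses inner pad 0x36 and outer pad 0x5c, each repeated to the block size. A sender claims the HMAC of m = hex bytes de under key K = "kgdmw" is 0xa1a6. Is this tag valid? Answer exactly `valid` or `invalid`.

invalid

Key "kgdmw" = 6b 67 64 6d 77 is 5 bytes ≤ B = 7; zero-pad to 7 bytes: K' = 6b 67 64 6d 77 00 00.
K' ⊕ ipad = 5d 51 52 5b 41 36 36; K' ⊕ opad = 37 3b 38 31 2b 5c 5c.
Inner hash: sum = 93+81+82+91+65+54+54+222 = 742 → 02 e6.
Outer hash (recomputed tag): sum = 55+59+56+49+43+92+92+2+230 = 678 → 02 a6.
Recomputed tag = 02a6; claimed = a1a6 → mismatch.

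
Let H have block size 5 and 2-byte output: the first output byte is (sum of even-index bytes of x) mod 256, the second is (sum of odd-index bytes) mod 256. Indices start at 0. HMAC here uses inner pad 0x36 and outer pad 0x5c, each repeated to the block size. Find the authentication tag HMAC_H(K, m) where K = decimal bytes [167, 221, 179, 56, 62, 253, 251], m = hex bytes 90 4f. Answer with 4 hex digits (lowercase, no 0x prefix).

710a

Key decimal bytes [167, 221, 179, 56, 62, 253, 251] = a7 dd b3 38 3e fd fb is 7 bytes > B = 5, so hash it first: H(key) = 93 12, then zero-pad to 5 bytes: K' = 93 12 00 00 00.
K' ⊕ ipad = a5 24 36 36 36.  K' ⊕ opad = cf 4e 5c 5c 5c.
Inner input = (K'⊕ipad) ∥ m = a5 24 36 36 36 ∥ 90 4f.
Inner hash: even-index sum = 352 mod 256 = 96; odd-index sum = 234 mod 256 = 234 → 60 ea.
Outer input = (K'⊕opad) ∥ inner = cf 4e 5c 5c 5c ∥ 60 ea.
Outer hash (tag): even-index sum = 625 mod 256 = 113; odd-index sum = 266 mod 256 = 10 → 71 0a.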